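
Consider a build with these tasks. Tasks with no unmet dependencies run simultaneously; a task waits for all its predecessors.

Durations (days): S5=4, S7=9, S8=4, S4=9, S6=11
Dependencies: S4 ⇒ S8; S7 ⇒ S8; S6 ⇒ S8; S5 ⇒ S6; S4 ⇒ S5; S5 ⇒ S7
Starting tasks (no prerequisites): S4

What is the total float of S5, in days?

Critical path: S4→S5→S6→S8 = 9+4+11+4 = 28, so the finish is 28 days.
The longest chain containing S5 totals 28 days.
Float = 28 − 28 = 0.

0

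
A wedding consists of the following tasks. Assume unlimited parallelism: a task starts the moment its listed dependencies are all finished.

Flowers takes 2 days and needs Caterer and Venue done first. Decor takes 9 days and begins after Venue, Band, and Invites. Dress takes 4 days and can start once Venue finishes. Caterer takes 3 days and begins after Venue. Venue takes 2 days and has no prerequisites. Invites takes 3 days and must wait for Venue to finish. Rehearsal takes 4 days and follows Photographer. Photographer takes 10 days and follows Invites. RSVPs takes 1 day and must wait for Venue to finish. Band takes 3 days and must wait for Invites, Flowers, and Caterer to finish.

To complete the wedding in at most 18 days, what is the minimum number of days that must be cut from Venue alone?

Current finish: 19 days; target: 18.
Venue is on every critical path, so each day cut from Venue cuts the finish by one (this holds down to a finish of 18).
Need 19 − 18 = 1 day off Venue → Venue becomes 1 day, finish becomes 18.

1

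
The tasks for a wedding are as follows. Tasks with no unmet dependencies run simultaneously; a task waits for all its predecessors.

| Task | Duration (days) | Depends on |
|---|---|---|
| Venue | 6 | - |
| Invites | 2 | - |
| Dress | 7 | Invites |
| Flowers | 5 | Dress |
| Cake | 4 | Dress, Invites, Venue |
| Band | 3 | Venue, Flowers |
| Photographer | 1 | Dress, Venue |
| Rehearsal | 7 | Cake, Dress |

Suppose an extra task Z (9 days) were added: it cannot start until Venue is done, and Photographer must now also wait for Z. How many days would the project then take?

20

Originally the project takes 20 days.
With Z inserted, Photographer now waits for max(Dress, Venue, Z).
New critical path: Invites→Dress→Cake→Rehearsal = 2+7+4+7 = 20 ⇒ 20 days.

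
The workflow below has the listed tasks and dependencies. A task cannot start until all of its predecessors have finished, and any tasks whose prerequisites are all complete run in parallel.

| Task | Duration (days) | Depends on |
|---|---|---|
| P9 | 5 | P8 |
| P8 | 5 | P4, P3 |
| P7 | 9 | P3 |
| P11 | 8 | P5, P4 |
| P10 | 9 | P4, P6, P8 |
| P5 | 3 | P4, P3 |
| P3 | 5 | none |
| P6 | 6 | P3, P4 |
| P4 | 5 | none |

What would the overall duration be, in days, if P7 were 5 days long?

Critical path before the change: P3→P6→P10 = 5+6+9 = 20 giving 20 days.
P7 is off the critical path — its longest chain is 14 days, giving 6 of slack.
The critical path is still P3→P6→P10; finish is now 20 days.

20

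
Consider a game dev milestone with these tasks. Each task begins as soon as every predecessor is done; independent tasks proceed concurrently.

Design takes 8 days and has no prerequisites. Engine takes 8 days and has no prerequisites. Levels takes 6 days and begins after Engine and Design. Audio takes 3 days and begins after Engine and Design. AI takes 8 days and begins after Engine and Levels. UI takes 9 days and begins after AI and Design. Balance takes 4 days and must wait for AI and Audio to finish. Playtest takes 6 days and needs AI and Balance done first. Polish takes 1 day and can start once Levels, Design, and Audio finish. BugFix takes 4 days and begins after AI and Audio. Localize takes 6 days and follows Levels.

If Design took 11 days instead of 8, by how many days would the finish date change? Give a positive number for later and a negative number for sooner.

Critical path before the change: Design→Levels→AI→Balance→Playtest = 8+6+8+4+6 = 32 giving 32 days.
Since Design is critical, the +3 change carries straight to that chain (now 35 days).
No other chain overtakes it, so the finish is 35 days.
Change in finish: 35 − 32 = +3 days.

3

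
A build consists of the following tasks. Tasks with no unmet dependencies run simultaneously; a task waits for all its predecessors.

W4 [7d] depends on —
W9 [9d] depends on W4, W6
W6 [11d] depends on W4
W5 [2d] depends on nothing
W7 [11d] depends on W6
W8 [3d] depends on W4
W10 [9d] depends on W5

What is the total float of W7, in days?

0

W4→W6→W7 = 7+11+11 = 29 sets the makespan at 29 days.
W7 finishes as early as 29 and must finish by 29.
So W7 can slip 29 − 29 = 0 days.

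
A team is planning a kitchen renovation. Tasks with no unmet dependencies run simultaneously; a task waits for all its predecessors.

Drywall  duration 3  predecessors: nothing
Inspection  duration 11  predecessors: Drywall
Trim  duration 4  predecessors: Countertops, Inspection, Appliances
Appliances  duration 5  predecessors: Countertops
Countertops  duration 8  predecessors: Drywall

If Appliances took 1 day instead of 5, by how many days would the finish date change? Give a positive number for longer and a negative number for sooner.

Critical path before the change: Drywall→Countertops→Appliances→Trim = 3+8+5+4 = 20 giving 20 days.
Appliances is on the critical path; changing it to 1 makes that path 16 days.
Now Drywall→Inspection→Trim = 3+11+4 = 18 is longest, so the finish becomes 18 days.
Change in finish: 18 − 20 = -2 days.

-2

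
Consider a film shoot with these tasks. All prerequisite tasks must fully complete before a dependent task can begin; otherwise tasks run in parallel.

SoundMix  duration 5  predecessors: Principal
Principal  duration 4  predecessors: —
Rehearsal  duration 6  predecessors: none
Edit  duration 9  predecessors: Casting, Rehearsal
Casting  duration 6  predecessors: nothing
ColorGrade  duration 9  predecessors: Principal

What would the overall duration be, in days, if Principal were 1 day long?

15

The binding path is Casting→Edit = 6+9 = 15; finish at 15 days.
Principal has 2 days of float (longest path through it is 13).
The critical path is still Casting→Edit; finish is now 15 days.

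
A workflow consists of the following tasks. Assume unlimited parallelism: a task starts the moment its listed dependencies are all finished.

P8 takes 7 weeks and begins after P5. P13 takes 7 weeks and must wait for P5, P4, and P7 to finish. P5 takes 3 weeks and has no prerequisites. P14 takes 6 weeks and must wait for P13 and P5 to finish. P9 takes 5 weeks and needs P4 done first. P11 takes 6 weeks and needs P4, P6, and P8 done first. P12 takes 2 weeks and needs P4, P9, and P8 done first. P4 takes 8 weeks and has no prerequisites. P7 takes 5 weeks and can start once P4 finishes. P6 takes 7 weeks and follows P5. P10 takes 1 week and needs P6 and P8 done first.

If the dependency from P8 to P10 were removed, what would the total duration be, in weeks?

Before: longest chain P4→P7→P13→P14 = 8+5+7+6 = 26, finish 26.
Dropping P8→P10 doesn't change P10's earliest start (10); another predecessor still binds.
After: P4→P7→P13→P14 = 8+5+7+6 = 26 → 26 weeks.

26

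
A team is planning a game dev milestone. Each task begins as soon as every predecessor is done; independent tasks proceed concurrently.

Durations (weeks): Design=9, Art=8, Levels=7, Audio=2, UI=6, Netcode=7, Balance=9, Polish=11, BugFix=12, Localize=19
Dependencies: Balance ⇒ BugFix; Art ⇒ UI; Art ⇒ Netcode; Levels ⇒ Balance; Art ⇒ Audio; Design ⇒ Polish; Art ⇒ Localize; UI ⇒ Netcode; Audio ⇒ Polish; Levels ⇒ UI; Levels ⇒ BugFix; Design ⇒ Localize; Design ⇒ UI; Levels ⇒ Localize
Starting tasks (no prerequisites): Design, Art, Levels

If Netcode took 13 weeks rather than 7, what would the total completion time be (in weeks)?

28

As given, the longest chain is Design→Localize = 9+19 = 28, so the finish is 28 weeks.
The longest path through Netcode is only 22 weeks, so Netcode has float 6.
New critical path: Design→UI→Netcode = 9+6+13 = 28 ⇒ 28 weeks.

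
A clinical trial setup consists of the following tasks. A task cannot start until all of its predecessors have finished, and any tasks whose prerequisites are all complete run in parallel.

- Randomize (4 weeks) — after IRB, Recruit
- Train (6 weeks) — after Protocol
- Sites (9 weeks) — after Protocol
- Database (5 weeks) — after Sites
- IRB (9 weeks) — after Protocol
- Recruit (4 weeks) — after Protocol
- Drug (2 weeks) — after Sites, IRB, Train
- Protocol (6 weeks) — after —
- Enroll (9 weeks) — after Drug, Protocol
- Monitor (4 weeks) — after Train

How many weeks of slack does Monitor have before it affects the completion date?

10

Critical path: Protocol→IRB→Drug→Enroll = 6+9+2+9 = 26, so the finish is 26 weeks.
Longest path through Monitor: 16 weeks (earliest finish 16, latest finish 26).
Slack of Monitor = 22 − 12 = 10 weeks.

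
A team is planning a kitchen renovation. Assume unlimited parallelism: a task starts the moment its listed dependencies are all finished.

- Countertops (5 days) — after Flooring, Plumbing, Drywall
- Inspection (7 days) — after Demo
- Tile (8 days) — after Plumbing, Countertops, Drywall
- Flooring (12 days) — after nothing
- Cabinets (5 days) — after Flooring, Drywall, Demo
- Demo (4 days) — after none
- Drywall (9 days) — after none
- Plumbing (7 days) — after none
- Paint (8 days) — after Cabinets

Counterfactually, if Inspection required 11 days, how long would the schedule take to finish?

25

Actual critical path: Flooring→Cabinets→Paint = 12+5+8 = 25 ⇒ 25 days.
The longest path through Inspection is only 11 days, so Inspection has float 14.
That remains the longest chain; total 25 days.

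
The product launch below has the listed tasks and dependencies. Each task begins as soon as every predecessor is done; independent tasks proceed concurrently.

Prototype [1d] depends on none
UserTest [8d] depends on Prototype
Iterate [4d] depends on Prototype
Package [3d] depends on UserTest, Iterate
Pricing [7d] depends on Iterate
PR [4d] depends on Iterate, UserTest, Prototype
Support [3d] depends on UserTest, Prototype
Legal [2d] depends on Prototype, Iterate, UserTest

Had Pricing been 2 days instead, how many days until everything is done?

The binding path is Prototype→UserTest→PR = 1+8+4 = 13; finish at 13 days.
Pricing has 1 day of float (longest path through it is 12).
The critical path is still Prototype→UserTest→PR; finish is now 13 days.

13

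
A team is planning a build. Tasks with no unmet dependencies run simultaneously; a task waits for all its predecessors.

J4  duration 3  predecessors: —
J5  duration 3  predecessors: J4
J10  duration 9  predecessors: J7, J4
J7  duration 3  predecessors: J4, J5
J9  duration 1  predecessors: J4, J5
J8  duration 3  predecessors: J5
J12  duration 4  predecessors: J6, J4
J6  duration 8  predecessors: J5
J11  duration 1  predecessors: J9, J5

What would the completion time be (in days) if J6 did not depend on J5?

18

Original critical path: J4→J5→J6→J12 = 3+3+8+4 = 18 ⇒ 18 days.
Without J5→J6, J6's earliest start moves from 6 to 0.
New critical path: J4→J5→J7→J10 = 3+3+3+9 = 18 ⇒ 18 days.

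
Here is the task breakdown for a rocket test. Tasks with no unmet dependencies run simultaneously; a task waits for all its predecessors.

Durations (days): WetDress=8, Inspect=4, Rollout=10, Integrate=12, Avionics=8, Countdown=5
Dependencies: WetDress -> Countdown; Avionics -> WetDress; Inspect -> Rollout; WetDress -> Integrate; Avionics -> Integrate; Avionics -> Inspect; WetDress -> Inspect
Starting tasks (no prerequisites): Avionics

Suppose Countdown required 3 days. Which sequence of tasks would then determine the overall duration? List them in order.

Avionics, WetDress, Inspect, Rollout

The binding path is Avionics→WetDress→Inspect→Rollout = 8+8+4+10 = 30; finish at 30 days.
The longest path through Countdown is only 21 days, so Countdown has float 9.
The critical path is still Avionics→WetDress→Inspect→Rollout; finish is now 30 days.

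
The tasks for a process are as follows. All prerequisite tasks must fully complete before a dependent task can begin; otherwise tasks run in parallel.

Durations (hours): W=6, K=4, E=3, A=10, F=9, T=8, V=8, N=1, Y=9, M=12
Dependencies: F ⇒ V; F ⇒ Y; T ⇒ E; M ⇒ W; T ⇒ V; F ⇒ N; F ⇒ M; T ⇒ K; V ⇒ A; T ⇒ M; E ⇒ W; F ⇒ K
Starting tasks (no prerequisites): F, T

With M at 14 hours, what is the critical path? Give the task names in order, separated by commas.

Actual critical path: F→M→W = 9+12+6 = 27 ⇒ 27 hours.
M lies on that path, so at 14 hours the path becomes 29 hours.
That remains the longest chain; total 29 hours.

F, M, W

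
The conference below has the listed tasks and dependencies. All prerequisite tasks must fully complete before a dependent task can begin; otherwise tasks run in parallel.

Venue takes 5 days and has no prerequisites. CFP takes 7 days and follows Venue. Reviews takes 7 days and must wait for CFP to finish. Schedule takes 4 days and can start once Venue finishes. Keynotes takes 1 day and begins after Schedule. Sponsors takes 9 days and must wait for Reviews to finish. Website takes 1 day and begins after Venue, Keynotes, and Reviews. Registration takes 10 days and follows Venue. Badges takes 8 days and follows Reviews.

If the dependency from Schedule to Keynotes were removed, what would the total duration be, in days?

Before: longest chain Venue→CFP→Reviews→Sponsors = 5+7+7+9 = 28, finish 28.
Without Schedule→Keynotes, Keynotes's earliest start moves from 9 to 0.
The longest chain is now Venue→CFP→Reviews→Sponsors = 5+7+7+9 = 28, so the job takes 28 days.

28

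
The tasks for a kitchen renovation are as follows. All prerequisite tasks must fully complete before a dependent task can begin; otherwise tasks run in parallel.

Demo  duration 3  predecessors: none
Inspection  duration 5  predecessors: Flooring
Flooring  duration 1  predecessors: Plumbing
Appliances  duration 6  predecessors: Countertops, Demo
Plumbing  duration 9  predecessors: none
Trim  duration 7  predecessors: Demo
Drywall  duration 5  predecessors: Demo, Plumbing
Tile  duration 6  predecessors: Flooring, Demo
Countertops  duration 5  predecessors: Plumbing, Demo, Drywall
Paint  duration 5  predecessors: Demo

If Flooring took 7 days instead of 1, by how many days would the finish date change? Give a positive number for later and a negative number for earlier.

Critical path before the change: Plumbing→Drywall→Countertops→Appliances = 9+5+5+6 = 25 giving 25 days.
Flooring has 9 days of float (longest path through it is 16).
The critical path is still Plumbing→Drywall→Countertops→Appliances; finish is now 25 days.
Change in finish: 25 − 25 = +0 days.

0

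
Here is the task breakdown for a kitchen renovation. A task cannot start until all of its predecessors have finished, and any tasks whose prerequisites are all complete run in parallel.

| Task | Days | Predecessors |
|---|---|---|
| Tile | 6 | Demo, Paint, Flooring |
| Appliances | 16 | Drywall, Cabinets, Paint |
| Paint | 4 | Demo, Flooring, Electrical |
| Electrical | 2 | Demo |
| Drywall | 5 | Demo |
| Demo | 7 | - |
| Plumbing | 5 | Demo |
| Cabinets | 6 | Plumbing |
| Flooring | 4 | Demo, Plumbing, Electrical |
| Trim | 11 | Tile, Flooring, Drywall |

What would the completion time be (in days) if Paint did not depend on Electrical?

37

With the dependency in place, Demo→Plumbing→Flooring→Paint→Tile→Trim = 7+5+4+4+6+11 = 37 sets the finish at 37 days.
Dropping Electrical→Paint doesn't change Paint's earliest start (16); another predecessor still binds.
The longest chain is now Demo→Plumbing→Flooring→Paint→Tile→Trim = 7+5+4+4+6+11 = 37, so the project takes 37 days.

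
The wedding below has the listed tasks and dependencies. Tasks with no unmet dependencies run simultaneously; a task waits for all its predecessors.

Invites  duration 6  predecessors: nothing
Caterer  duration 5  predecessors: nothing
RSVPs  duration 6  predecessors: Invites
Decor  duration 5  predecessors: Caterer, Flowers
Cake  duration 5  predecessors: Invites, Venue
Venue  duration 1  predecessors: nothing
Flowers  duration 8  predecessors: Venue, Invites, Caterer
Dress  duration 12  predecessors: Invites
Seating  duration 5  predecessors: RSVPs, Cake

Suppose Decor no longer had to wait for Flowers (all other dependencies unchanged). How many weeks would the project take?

18

Original critical path: Invites→Flowers→Decor = 6+8+5 = 19 ⇒ 19 weeks.
Without Flowers→Decor, Decor's earliest start moves from 14 to 5.
The longest chain is now Invites→Dress = 6+12 = 18, so the project takes 18 weeks.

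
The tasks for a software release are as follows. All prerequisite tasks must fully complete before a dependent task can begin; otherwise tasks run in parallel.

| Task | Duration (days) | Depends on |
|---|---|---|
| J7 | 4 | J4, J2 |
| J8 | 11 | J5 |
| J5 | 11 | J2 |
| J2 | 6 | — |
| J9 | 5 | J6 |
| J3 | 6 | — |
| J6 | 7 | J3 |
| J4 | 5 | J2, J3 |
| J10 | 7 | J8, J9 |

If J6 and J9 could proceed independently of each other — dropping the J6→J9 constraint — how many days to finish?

35

Original critical path: J2→J5→J8→J10 = 6+11+11+7 = 35 ⇒ 35 days.
Without J6→J9, J9's earliest start moves from 13 to 0.
New critical path: J2→J5→J8→J10 = 6+11+11+7 = 35 ⇒ 35 days.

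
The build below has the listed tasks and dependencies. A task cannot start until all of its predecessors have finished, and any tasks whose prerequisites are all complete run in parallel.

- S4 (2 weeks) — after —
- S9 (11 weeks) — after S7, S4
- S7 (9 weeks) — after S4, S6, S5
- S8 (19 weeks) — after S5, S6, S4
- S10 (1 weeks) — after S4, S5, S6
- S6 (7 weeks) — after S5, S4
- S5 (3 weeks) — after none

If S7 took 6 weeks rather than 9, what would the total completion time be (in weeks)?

29

Critical path before the change: S5→S6→S7→S9 = 3+7+9+11 = 30 giving 30 weeks.
Since S7 is critical, the -3 change carries straight to that chain (now 27 weeks).
The binding chain switches to S5→S6→S8 = 3+7+19 = 29; finish 29 weeks.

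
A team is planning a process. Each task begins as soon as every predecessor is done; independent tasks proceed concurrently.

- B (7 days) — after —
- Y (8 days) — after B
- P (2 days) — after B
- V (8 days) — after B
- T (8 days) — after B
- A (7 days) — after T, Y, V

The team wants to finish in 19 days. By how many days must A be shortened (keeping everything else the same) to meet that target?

Current finish: 22 days; target: 19.
A is on every critical path, so each day cut from A cuts the finish by one (this holds down to a finish of 16).
Need 22 − 19 = 3 days off A → A becomes 4 days, finish becomes 19.

3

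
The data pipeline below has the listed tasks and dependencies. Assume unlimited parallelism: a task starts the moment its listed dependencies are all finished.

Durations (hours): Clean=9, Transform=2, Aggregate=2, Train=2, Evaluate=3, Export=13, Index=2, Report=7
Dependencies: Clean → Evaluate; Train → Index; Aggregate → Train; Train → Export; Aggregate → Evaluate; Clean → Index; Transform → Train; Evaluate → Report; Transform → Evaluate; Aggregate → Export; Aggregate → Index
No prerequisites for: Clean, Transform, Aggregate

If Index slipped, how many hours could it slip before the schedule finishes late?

The longest chain is Clean→Evaluate→Report = 9+3+7 = 19; overall finish 19 hours.
The longest chain containing Index totals 11 hours.
So Index can slip 19 − 11 = 8 hours.

8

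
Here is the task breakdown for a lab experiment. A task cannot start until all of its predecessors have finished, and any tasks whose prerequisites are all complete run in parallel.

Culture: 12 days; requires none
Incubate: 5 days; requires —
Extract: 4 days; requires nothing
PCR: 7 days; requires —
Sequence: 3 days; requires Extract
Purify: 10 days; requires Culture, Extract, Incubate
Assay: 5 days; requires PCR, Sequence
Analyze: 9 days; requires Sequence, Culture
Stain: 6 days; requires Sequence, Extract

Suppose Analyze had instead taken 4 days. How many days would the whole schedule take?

Critical path before the change: Culture→Purify = 12+10 = 22 giving 22 days.
The longest path through Analyze is only 21 days, so Analyze has float 1.
The critical path is still Culture→Purify; finish is now 22 days.

22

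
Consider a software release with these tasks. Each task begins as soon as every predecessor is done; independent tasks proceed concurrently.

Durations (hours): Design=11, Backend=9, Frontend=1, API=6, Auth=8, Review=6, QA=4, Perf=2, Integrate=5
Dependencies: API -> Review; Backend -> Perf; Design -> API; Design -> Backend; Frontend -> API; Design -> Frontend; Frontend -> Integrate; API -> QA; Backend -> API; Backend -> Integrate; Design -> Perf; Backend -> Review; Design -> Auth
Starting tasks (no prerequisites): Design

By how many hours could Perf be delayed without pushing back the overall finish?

Critical path: Design→Backend→API→Review = 11+9+6+6 = 32, so the finish is 32 hours.
The longest chain containing Perf totals 22 hours.
So Perf can slip 32 − 22 = 10 hours.

10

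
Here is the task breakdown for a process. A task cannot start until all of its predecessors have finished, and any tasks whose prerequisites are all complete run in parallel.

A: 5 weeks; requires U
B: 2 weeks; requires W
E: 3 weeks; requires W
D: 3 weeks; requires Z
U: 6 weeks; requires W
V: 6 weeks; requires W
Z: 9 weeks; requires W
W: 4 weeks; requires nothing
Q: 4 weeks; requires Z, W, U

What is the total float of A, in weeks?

Critical path: W→Z→Q = 4+9+4 = 17, so the finish is 17 weeks.
Longest path through A: 15 weeks (earliest finish 15, latest finish 17).
So A can slip 17 − 15 = 2 weeks.

2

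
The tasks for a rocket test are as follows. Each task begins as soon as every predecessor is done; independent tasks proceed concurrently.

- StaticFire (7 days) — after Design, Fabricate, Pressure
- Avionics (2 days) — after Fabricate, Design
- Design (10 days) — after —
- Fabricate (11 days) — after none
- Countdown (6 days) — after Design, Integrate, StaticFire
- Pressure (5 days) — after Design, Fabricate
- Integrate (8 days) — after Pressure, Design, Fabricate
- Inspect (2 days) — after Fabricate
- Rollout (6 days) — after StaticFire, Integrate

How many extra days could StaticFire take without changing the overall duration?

Fabricate→Pressure→Integrate→Rollout = 11+5+8+6 = 30 sets the makespan at 30 days.
Longest path through StaticFire: 29 days (earliest finish 23, latest finish 24).
So StaticFire can slip 24 − 23 = 1 day.

1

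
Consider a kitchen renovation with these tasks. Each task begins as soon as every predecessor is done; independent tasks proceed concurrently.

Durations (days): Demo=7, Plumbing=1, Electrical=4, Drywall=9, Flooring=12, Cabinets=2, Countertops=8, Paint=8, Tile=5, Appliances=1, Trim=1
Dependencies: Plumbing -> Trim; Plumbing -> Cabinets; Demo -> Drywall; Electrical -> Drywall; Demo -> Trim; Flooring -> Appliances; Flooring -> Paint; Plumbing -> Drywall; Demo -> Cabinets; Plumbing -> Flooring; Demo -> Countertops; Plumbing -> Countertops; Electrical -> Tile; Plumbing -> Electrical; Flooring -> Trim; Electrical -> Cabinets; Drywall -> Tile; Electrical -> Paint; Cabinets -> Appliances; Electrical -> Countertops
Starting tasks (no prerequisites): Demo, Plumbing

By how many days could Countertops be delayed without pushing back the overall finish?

6

The longest chain is Demo→Drywall→Tile = 7+9+5 = 21; overall finish 21 days.
Countertops finishes as early as 15 and must finish by 21.
So Countertops can slip 21 − 15 = 6 days.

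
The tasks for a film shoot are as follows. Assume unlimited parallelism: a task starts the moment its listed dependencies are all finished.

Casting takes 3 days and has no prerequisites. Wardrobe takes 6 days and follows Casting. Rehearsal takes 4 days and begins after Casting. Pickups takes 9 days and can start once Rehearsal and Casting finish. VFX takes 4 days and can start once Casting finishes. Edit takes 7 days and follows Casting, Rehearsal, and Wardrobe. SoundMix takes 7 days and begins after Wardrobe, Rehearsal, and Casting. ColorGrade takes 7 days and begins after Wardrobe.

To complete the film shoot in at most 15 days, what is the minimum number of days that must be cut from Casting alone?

1

Current finish: 16 days; target: 15.
Casting is on every critical path, so each day cut from Casting cuts the finish by one (this holds down to a finish of 14).
Need 16 − 15 = 1 day off Casting → Casting becomes 2 days, finish becomes 15.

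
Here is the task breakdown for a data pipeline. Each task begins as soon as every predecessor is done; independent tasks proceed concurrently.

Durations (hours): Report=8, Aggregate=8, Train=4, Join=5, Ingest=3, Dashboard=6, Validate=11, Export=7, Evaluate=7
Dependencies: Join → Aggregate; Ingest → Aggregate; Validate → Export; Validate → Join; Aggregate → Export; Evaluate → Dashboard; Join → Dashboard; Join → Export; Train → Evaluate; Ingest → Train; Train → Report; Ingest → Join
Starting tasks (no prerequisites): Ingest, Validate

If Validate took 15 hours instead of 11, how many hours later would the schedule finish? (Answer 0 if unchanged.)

Actual critical path: Validate→Join→Aggregate→Export = 11+5+8+7 = 31 ⇒ 31 hours.
Since Validate is critical, the +4 change carries straight to that chain (now 35 hours).
No other chain overtakes it, so the finish is 35 hours.
Change in finish: 35 − 31 = +4 hours.

4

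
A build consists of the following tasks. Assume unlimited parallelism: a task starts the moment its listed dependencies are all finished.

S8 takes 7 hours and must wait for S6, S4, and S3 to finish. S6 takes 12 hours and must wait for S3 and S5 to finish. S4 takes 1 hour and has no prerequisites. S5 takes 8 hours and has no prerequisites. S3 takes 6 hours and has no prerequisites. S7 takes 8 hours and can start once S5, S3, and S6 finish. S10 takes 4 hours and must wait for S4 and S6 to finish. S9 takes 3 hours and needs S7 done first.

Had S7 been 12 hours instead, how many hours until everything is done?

Critical path before the change: S5→S6→S7→S9 = 8+12+8+3 = 31 giving 31 hours.
S7 is on the critical path; changing it to 12 makes that path 35 hours.
That remains the longest chain; total 35 hours.

35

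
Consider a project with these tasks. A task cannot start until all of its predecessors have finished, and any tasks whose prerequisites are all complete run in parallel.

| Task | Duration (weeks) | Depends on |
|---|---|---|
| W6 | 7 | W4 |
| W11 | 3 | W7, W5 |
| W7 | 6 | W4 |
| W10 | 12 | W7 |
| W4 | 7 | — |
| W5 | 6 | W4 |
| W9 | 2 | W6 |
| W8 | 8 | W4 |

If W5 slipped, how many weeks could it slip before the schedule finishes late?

W4→W7→W10 = 7+6+12 = 25 sets the makespan at 25 weeks.
Longest path through W5: 16 weeks (earliest finish 13, latest finish 22).
Float = 25 − 16 = 9.

9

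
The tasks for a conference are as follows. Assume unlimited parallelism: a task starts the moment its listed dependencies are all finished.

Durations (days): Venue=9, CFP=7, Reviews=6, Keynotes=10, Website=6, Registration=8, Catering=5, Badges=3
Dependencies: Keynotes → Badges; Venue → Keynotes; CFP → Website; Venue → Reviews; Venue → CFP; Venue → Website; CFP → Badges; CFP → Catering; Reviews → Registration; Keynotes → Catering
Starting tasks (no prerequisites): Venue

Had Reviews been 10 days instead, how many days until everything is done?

Critical path before the change: Venue→Keynotes→Catering = 9+10+5 = 24 giving 24 days.
Reviews has 1 day of float (longest path through it is 23).
The binding chain switches to Venue→Reviews→Registration = 9+10+8 = 27; finish 27 days.

27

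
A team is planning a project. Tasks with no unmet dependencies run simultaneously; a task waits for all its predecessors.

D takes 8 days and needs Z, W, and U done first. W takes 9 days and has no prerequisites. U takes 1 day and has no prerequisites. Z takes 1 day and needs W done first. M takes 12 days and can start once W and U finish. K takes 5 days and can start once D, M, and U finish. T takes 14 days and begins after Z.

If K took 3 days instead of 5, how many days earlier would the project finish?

2

Actual critical path: W→M→K = 9+12+5 = 26 ⇒ 26 days.
K is on the critical path; changing it to 3 makes that path 24 days.
The binding chain switches to W→Z→T = 9+1+14 = 24; finish 24 days.
Change in finish: 24 − 26 = -2 days.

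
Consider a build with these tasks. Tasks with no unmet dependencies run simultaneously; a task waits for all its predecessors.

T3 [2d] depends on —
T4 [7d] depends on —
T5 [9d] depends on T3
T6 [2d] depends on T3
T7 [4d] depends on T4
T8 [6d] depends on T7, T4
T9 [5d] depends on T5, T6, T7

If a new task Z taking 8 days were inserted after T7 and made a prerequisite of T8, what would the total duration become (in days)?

25

Originally the job takes 17 days.
With Z inserted, T8 now waits for max(T7, T4, Z).
New critical path: T4→T7→Z→T8 = 7+4+8+6 = 25 ⇒ 25 days.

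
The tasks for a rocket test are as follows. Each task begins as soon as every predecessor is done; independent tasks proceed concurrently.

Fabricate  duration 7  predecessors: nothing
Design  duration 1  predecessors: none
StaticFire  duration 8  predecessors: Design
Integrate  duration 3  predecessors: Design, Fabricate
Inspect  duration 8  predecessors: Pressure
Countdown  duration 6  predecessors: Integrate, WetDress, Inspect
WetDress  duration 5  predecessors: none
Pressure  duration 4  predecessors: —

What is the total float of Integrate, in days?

2

Pressure→Inspect→Countdown = 4+8+6 = 18 sets the makespan at 18 days.
The longest chain containing Integrate totals 16 days.
So Integrate can slip 12 − 10 = 2 days.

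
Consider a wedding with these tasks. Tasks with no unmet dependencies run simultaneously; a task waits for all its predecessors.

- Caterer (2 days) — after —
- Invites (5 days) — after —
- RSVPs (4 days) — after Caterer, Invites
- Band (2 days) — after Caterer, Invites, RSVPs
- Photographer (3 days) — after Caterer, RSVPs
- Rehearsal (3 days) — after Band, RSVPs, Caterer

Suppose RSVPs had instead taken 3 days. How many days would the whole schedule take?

Critical path before the change: Invites→RSVPs→Band→Rehearsal = 5+4+2+3 = 14 giving 14 days.
RSVPs is on the critical path; changing it to 3 makes that path 13 days.
No other chain overtakes it, so the finish is 13 days.

13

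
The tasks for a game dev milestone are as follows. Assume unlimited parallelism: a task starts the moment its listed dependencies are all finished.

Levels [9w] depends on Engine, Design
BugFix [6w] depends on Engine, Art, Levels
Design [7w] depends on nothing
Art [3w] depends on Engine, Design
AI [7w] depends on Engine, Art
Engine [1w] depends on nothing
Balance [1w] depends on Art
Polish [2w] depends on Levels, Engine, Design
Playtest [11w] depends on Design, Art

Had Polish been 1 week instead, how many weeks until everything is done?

22

The binding path is Design→Levels→BugFix = 7+9+6 = 22; finish at 22 weeks.
Polish is off the critical path — its longest chain is 18 weeks, giving 4 of slack.
No other chain overtakes it, so the finish is 22 weeks.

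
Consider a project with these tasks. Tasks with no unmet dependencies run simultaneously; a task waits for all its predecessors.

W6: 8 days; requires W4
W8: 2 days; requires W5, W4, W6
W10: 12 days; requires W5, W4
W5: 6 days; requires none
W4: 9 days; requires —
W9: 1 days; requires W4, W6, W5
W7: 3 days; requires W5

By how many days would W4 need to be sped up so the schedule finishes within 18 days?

3

Current finish: 21 days; target: 18.
W4 is on every critical path, so each day cut from W4 cuts the finish by one (this holds down to a finish of 18).
Need 21 − 18 = 3 days off W4 → W4 becomes 6 days, finish becomes 18.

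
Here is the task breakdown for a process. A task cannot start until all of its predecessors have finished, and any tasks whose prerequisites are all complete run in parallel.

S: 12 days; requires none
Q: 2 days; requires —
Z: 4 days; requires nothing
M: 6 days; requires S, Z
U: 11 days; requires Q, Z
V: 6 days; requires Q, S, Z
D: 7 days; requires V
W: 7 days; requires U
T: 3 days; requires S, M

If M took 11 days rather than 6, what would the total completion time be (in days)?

As given, the longest chain is S→V→D = 12+6+7 = 25, so the finish is 25 days.
M has 4 days of float (longest path through it is 21).
The binding chain switches to S→M→T = 12+11+3 = 26; finish 26 days.

26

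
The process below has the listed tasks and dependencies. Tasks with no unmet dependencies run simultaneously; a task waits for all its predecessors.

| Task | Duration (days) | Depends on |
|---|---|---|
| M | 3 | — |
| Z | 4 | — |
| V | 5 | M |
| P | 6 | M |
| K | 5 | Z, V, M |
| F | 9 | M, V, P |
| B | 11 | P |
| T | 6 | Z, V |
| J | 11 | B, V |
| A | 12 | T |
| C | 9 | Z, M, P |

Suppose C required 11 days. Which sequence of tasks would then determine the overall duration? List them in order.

Actual critical path: M→P→B→J = 3+6+11+11 = 31 ⇒ 31 days.
The longest path through C is only 18 days, so C has float 13.
That remains the longest chain; total 31 days.

M, P, B, J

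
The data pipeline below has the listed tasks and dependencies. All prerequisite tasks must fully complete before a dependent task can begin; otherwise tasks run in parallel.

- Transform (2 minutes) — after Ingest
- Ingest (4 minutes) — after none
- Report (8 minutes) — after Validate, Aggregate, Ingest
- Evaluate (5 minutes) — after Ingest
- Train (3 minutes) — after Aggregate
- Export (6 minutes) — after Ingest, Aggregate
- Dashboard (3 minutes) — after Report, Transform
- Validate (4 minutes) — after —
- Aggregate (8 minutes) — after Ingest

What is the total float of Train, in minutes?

Ingest→Aggregate→Report→Dashboard = 4+8+8+3 = 23 sets the makespan at 23 minutes.
The longest chain containing Train totals 15 minutes.
Slack of Train = 20 − 12 = 8 minutes.

8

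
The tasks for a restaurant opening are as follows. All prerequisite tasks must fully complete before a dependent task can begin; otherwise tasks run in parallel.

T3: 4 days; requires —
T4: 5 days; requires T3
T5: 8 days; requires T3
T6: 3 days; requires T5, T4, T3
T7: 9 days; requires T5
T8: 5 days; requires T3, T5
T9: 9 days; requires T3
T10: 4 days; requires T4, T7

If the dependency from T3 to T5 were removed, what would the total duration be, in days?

With the dependency in place, T3→T5→T7→T10 = 4+8+9+4 = 25 sets the finish at 25 days.
Without T3→T5, T5's earliest start moves from 4 to 0.
After: T5→T7→T10 = 8+9+4 = 21 → 21 days.

21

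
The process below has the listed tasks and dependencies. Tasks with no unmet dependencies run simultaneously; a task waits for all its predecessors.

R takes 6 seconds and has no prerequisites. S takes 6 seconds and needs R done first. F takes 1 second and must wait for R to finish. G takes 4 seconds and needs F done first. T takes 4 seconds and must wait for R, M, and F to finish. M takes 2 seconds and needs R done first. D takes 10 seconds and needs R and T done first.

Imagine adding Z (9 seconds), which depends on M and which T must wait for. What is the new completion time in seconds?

Originally the plan takes 22 seconds.
With Z inserted, T now waits for max(R, M, F, Z).
New critical path: R→M→Z→T→D = 6+2+9+4+10 = 31 ⇒ 31 seconds.

31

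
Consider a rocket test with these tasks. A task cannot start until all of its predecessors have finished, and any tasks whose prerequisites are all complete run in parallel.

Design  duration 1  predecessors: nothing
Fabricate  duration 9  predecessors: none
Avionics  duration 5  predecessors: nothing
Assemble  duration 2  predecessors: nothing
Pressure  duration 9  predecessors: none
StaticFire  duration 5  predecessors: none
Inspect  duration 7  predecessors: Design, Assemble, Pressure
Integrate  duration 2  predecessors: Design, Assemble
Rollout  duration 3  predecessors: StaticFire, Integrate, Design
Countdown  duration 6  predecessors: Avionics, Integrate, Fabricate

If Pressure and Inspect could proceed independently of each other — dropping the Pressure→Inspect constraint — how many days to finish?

Original critical path: Pressure→Inspect = 9+7 = 16 ⇒ 16 days.
Without Pressure→Inspect, Inspect's earliest start moves from 9 to 2.
After: Fabricate→Countdown = 9+6 = 15 → 15 days.

15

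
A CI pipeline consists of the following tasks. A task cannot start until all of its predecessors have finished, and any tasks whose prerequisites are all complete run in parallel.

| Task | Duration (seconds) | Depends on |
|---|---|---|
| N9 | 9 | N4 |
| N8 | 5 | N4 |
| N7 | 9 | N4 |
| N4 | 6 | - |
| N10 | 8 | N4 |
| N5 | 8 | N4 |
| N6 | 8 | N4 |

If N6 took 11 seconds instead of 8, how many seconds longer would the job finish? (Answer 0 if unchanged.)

As given, the longest chain is N4→N7 = 6+9 = 15, so the finish is 15 seconds.
The longest path through N6 is only 14 seconds, so N6 has float 1.
The binding chain switches to N4→N6 = 6+11 = 17; finish 17 seconds.
Change in finish: 17 − 15 = +2 seconds.

2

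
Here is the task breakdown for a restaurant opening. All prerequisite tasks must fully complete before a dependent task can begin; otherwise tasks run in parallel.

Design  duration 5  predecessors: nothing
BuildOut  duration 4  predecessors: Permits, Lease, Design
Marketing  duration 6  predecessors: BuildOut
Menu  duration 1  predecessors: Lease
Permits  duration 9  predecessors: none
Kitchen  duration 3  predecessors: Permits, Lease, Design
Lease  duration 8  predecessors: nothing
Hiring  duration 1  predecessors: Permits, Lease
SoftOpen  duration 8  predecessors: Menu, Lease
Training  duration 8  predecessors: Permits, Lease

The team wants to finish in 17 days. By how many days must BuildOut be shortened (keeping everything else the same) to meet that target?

2

Current finish: 19 days; target: 17.
BuildOut is on every critical path, so each day cut from BuildOut cuts the finish by one (this holds down to a finish of 17).
Need 19 − 17 = 2 days off BuildOut → BuildOut becomes 2 days, finish becomes 17.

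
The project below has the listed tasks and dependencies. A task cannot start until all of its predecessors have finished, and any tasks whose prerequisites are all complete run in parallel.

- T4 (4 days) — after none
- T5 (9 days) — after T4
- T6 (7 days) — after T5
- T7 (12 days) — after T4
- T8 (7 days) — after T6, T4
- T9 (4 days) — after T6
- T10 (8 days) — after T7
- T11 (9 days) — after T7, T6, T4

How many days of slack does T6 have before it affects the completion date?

0

T4→T5→T6→T11 = 4+9+7+9 = 29 sets the makespan at 29 days.
The longest chain containing T6 totals 29 days.
So T6 can slip 20 − 20 = 0 days.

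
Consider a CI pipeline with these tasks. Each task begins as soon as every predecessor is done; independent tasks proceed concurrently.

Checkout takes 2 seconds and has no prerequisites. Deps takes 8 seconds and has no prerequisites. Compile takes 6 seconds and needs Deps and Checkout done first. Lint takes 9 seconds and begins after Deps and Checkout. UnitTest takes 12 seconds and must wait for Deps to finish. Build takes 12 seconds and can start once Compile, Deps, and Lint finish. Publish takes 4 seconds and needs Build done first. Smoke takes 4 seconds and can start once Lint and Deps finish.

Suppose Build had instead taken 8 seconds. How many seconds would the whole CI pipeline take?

29

The binding path is Deps→Lint→Build→Publish = 8+9+12+4 = 33; finish at 33 seconds.
Build is on the critical path; changing it to 8 makes that path 29 seconds.
No other chain overtakes it, so the finish is 29 seconds.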